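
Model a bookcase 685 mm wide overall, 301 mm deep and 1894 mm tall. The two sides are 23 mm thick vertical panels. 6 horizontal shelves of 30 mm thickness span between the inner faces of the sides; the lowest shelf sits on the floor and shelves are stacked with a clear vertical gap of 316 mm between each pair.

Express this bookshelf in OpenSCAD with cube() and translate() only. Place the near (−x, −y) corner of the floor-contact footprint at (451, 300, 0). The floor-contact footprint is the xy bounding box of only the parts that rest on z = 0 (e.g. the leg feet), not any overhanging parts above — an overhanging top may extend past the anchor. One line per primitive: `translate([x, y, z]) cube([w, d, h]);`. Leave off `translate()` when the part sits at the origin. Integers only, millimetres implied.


translate([451, 300, 0]) cube([23, 301, 1894]);
translate([1113, 300, 0]) cube([23, 301, 1894]);
translate([474, 300, 0]) cube([639, 301, 30]);
translate([474, 300, 346]) cube([639, 301, 30]);
translate([474, 300, 692]) cube([639, 301, 30]);
translate([474, 300, 1038]) cube([639, 301, 30]);
translate([474, 300, 1384]) cube([639, 301, 30]);
translate([474, 300, 1730]) cube([639, 301, 30]);


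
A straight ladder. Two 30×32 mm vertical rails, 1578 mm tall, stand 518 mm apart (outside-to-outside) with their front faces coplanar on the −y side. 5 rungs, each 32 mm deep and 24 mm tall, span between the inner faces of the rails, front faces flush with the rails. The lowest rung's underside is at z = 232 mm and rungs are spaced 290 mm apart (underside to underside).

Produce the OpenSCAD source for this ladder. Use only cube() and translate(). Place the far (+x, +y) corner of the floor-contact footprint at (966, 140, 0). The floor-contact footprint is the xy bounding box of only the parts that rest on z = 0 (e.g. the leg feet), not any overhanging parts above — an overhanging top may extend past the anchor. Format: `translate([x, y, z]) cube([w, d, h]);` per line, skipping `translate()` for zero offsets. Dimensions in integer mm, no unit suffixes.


// rung span = 518 - 2*30 = 458
// rung[k] z = 232 + k*290
translate([448, 108, 0]) cube([30, 32, 1578]);
translate([936, 108, 0]) cube([30, 32, 1578]);
translate([478, 108, 232]) cube([458, 32, 24]);
translate([478, 108, 522]) cube([458, 32, 24]);
translate([478, 108, 812]) cube([458, 32, 24]);
translate([478, 108, 1102]) cube([458, 32, 24]);
translate([478, 108, 1392]) cube([458, 32, 24]);


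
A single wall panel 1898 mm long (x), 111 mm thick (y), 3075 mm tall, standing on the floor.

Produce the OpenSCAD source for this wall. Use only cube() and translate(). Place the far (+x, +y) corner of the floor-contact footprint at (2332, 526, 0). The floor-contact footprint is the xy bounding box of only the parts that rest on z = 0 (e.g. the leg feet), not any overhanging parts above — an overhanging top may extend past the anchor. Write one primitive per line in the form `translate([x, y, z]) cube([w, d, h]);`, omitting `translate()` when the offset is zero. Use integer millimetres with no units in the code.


translate([434, 415, 0]) cube([1898, 111, 3075]);


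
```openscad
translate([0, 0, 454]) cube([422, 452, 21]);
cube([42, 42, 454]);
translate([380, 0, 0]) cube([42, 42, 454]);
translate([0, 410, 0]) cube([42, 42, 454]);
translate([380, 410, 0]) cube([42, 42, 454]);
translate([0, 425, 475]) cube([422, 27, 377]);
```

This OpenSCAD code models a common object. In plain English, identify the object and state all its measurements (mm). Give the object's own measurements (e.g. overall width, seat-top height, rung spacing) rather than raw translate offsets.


A chair. The seat is a 422×452×21 mm slab with its top at z = 475 mm, on four 42×42 mm corner legs (flush with the seat edges, standing on z = 0). A flat backrest 27 mm thick, 377 mm tall, spans the full seat width and rises from the seat top along its +y edge, rear face flush with the rear of the seat.


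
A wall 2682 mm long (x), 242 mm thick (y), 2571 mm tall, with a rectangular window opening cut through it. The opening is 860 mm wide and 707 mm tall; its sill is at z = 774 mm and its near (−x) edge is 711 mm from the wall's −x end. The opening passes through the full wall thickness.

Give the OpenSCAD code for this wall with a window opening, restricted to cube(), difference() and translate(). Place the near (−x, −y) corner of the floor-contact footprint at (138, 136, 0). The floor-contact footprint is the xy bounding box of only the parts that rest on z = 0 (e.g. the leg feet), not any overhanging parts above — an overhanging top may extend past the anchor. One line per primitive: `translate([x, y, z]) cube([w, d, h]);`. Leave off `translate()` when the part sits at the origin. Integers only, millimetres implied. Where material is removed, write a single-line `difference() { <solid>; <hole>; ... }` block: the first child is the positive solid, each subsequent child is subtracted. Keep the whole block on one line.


difference() { translate([138, 136, 0]) cube([2682, 242, 2571]); translate([849, 136, 774]) cube([860, 242, 707]); }


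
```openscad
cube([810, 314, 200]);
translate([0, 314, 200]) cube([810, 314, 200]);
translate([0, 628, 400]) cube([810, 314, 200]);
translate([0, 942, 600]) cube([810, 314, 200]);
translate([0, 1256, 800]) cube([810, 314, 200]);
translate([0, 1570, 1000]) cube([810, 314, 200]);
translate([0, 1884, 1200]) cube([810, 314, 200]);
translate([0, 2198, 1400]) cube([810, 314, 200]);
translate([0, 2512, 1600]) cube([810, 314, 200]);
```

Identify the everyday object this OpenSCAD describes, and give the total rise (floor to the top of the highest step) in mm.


A staircase. The total rise is 1800 mm.

9 identical blocks, each offset up and back from the previous — a staircase. Each step is 200 mm tall and there are 9 of them, so the total rise is 9 × 200 = 1800 mm.


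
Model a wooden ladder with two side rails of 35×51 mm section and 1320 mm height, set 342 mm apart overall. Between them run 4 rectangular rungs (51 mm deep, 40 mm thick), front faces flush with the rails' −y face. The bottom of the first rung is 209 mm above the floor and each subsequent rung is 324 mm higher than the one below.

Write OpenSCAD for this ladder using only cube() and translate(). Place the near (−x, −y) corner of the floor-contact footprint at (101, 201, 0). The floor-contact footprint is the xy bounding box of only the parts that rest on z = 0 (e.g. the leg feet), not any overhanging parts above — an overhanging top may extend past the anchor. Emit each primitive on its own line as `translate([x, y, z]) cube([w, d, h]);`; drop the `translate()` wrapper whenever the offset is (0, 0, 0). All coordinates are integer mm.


translate([101, 201, 0]) cube([35, 51, 1320]);
translate([408, 201, 0]) cube([35, 51, 1320]);
translate([136, 201, 209]) cube([272, 51, 40]);
translate([136, 201, 533]) cube([272, 51, 40]);
translate([136, 201, 857]) cube([272, 51, 40]);
translate([136, 201, 1181]) cube([272, 51, 40]);


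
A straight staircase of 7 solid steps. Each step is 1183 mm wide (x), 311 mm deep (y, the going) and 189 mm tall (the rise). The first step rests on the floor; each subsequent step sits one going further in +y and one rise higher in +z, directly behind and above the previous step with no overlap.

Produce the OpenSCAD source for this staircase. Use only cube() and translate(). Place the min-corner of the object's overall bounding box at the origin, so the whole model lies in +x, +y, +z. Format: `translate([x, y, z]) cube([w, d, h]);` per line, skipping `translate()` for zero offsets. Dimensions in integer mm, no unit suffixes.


cube([1183, 311, 189]);
translate([0, 311, 189]) cube([1183, 311, 189]);
translate([0, 622, 378]) cube([1183, 311, 189]);
translate([0, 933, 567]) cube([1183, 311, 189]);
translate([0, 1244, 756]) cube([1183, 311, 189]);
translate([0, 1555, 945]) cube([1183, 311, 189]);
translate([0, 1866, 1134]) cube([1183, 311, 189]);


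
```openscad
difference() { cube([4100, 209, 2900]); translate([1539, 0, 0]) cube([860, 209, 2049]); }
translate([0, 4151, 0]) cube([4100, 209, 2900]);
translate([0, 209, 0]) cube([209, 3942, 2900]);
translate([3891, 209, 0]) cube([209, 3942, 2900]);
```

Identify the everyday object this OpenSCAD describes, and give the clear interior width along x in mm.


A single room. The interior width is 3682 mm.

Four walls enclosing a rectangle with a door in the front wall — a room. Outside width 4100 minus two 209 mm walls gives 3682 mm.


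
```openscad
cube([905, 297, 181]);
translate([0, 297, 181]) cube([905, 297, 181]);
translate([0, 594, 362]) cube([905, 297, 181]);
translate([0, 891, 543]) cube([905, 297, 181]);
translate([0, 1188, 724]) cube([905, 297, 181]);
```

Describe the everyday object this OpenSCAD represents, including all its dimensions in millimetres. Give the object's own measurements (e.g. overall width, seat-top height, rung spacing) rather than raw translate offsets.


A straight staircase of 5 solid steps. Each step is 905 mm wide (x), 297 mm deep (y, the going) and 181 mm tall (the rise). The first step rests on the floor; each subsequent step sits one going further in +y and one rise higher in +z, directly behind and above the previous step with no overlap.


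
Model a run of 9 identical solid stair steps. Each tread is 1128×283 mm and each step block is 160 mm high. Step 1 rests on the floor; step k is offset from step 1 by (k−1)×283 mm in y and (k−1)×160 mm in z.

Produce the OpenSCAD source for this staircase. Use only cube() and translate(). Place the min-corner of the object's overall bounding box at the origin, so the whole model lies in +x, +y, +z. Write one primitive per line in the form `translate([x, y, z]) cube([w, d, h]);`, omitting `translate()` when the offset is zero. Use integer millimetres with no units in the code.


cube([1128, 283, 160]);
translate([0, 283, 160]) cube([1128, 283, 160]);
translate([0, 566, 320]) cube([1128, 283, 160]);
translate([0, 849, 480]) cube([1128, 283, 160]);
translate([0, 1132, 640]) cube([1128, 283, 160]);
translate([0, 1415, 800]) cube([1128, 283, 160]);
translate([0, 1698, 960]) cube([1128, 283, 160]);
translate([0, 1981, 1120]) cube([1128, 283, 160]);
translate([0, 2264, 1280]) cube([1128, 283, 160]);


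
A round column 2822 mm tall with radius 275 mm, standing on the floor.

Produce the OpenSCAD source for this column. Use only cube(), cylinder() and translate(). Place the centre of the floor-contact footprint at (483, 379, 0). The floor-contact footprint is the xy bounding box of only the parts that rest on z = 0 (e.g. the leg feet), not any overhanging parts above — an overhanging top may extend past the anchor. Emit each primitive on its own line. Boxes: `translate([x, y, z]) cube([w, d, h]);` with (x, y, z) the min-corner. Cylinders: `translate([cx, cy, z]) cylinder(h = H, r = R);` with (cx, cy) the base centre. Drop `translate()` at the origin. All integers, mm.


translate([483, 379, 0]) cylinder(h = 2822, r = 275);


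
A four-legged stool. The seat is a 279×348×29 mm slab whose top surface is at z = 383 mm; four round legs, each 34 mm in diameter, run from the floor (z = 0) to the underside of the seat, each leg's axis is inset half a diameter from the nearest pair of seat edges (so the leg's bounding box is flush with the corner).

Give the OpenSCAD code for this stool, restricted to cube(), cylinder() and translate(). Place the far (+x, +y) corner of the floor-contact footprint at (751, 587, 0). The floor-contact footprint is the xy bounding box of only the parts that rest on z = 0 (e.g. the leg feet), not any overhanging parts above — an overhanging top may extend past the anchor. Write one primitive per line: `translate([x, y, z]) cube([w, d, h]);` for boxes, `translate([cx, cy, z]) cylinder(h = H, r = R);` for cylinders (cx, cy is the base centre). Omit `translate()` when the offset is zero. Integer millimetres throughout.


translate([472, 239, 354]) cube([279, 348, 29]);
translate([489, 256, 0]) cylinder(h = 354, r = 17);
translate([734, 256, 0]) cylinder(h = 354, r = 17);
translate([489, 570, 0]) cylinder(h = 354, r = 17);
translate([734, 570, 0]) cylinder(h = 354, r = 17);


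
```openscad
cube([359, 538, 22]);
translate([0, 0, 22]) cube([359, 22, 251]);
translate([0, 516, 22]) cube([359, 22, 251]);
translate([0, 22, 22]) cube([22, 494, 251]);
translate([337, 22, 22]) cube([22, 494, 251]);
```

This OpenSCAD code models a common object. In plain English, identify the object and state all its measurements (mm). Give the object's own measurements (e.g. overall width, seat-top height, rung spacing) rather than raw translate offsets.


An open-topped rectangular box: outside dimensions 359×538×273 mm, with a uniform wall and base thickness of 22 mm. The base is a full 359×538 slab on the floor; four walls sit on top of the base. The front and back walls (the −y and +y sides) span the full width; the two side walls fit between them.


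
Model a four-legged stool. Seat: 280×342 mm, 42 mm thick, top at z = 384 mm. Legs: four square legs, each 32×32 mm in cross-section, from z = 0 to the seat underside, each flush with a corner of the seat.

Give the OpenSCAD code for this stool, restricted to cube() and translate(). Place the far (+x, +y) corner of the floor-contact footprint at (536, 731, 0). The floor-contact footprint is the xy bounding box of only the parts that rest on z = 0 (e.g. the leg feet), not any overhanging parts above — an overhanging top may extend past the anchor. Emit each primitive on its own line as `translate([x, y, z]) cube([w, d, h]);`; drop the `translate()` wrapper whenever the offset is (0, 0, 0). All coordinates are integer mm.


translate([256, 389, 342]) cube([280, 342, 42]);
translate([256, 389, 0]) cube([32, 32, 342]);
translate([504, 389, 0]) cube([32, 32, 342]);
translate([256, 699, 0]) cube([32, 32, 342]);
translate([504, 699, 0]) cube([32, 32, 342]);


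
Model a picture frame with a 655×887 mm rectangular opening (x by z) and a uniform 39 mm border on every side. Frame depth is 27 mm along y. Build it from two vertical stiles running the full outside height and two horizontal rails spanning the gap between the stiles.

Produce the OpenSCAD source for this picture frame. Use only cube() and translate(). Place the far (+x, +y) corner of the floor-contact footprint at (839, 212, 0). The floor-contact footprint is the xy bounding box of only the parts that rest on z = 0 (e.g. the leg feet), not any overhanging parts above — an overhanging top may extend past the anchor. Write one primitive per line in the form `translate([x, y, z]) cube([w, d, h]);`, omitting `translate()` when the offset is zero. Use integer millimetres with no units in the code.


translate([106, 185, 0]) cube([39, 27, 965]);
translate([800, 185, 0]) cube([39, 27, 965]);
translate([145, 185, 0]) cube([655, 27, 39]);
translate([145, 185, 926]) cube([655, 27, 39]);


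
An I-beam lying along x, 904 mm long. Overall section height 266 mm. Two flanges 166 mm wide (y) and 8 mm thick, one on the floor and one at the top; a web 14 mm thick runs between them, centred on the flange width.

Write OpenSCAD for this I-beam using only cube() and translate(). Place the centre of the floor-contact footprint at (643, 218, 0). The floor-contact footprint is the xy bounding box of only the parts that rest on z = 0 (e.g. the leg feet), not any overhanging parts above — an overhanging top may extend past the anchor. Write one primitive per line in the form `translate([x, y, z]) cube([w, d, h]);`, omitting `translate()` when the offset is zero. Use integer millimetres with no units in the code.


translate([191, 135, 0]) cube([904, 166, 8]);
translate([191, 211, 8]) cube([904, 14, 250]);
translate([191, 135, 258]) cube([904, 166, 8]);


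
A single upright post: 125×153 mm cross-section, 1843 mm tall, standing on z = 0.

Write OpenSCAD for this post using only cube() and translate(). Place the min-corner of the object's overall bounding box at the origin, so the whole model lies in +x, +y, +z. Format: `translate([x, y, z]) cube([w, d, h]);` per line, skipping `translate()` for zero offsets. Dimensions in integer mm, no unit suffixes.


cube([125, 153, 1843]);


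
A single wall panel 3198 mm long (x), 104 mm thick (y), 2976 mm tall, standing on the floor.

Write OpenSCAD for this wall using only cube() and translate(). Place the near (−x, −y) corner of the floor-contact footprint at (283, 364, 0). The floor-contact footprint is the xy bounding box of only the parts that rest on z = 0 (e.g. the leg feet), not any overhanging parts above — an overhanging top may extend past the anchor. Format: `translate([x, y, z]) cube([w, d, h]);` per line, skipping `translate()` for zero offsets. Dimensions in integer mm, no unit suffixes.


translate([283, 364, 0]) cube([3198, 104, 2976]);


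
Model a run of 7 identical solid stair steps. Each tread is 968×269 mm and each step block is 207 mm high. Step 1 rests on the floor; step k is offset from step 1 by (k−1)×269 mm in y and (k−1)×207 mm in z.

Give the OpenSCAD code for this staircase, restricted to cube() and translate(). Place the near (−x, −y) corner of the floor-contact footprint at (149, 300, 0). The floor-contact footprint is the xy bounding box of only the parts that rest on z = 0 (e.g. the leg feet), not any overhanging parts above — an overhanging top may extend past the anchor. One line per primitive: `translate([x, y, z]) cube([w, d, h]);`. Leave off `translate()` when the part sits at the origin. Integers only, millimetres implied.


translate([149, 300, 0]) cube([968, 269, 207]);
translate([149, 569, 207]) cube([968, 269, 207]);
translate([149, 838, 414]) cube([968, 269, 207]);
translate([149, 1107, 621]) cube([968, 269, 207]);
translate([149, 1376, 828]) cube([968, 269, 207]);
translate([149, 1645, 1035]) cube([968, 269, 207]);
translate([149, 1914, 1242]) cube([968, 269, 207]);


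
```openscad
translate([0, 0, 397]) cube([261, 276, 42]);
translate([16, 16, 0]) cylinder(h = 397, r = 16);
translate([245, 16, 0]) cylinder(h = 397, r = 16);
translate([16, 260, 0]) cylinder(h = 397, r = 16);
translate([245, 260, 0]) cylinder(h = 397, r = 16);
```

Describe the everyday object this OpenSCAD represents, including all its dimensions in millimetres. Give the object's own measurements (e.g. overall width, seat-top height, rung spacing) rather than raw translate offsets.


A four-legged stool. The seat is a 261×276×42 mm slab whose top surface is at z = 439 mm; four round legs, each 32 mm in diameter, run from the floor (z = 0) to the underside of the seat, each leg's axis is inset half a diameter from the nearest pair of seat edges (so the leg's bounding box is flush with the corner).


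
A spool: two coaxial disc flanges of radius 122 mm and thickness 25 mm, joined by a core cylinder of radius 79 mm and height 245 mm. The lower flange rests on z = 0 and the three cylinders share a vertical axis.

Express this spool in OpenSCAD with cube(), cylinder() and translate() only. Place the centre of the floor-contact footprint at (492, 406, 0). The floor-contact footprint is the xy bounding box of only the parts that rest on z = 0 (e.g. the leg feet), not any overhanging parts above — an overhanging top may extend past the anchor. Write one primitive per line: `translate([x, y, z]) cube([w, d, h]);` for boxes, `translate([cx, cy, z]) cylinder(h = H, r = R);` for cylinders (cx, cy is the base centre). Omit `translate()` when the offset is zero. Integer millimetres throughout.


translate([492, 406, 0]) cylinder(h = 25, r = 122);
translate([492, 406, 25]) cylinder(h = 245, r = 79);
translate([492, 406, 270]) cylinder(h = 25, r = 122);


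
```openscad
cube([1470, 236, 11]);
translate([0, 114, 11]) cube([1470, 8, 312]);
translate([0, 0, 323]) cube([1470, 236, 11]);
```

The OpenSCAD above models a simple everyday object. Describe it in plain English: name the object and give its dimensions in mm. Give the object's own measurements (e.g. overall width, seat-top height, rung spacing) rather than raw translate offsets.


An I-beam lying along x, 1470 mm long. Overall section height 334 mm. Two flanges 236 mm wide (y) and 11 mm thick, one on the floor and one at the top; a web 8 mm thick runs between them, centred on the flange width.


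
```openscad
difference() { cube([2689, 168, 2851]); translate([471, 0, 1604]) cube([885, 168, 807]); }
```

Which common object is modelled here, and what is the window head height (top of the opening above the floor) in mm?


A wall with a window opening. The window head height is 2411 mm.

A wall with a rectangular opening subtracted — a window. Sill at z = 1604, opening 807 mm tall, so the head is at 1604 + 807 = 2411 mm.


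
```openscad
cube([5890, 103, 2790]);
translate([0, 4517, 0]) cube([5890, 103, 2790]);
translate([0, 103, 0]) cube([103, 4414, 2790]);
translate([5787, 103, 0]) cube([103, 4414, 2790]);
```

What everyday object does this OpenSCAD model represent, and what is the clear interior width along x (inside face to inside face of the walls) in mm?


A house (or room) frame. The interior width is 5684 mm.

Four 2790 mm walls enclosing a rectangle with no floor or roof — a room or house frame. Outside width is 5890 mm and wall thickness is 103 mm, so the interior width is 5890 − 2 × 103 = 5684 mm.


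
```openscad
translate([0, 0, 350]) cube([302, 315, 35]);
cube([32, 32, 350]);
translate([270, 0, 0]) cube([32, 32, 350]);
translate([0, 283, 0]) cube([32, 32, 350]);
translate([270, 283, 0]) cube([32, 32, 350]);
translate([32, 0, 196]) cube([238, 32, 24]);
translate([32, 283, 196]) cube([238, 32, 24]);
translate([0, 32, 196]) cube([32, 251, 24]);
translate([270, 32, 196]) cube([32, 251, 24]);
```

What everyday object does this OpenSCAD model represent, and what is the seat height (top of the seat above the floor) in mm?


A stool. The seat height is 385 mm.

A 302×315×35 slab at z = 350 on four corner posts — a stool. The seat top is 350 + 35 = 385 mm.


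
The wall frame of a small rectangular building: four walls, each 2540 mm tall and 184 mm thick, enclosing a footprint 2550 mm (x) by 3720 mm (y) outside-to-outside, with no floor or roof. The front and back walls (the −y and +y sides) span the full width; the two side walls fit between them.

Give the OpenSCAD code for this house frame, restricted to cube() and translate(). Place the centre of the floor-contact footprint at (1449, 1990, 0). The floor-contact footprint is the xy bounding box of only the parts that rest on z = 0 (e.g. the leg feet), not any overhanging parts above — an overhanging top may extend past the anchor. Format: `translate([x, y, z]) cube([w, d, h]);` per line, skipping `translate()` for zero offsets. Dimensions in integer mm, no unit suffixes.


translate([174, 130, 0]) cube([2550, 184, 2540]);
translate([174, 3666, 0]) cube([2550, 184, 2540]);
translate([174, 314, 0]) cube([184, 3352, 2540]);
translate([2540, 314, 0]) cube([184, 3352, 2540]);


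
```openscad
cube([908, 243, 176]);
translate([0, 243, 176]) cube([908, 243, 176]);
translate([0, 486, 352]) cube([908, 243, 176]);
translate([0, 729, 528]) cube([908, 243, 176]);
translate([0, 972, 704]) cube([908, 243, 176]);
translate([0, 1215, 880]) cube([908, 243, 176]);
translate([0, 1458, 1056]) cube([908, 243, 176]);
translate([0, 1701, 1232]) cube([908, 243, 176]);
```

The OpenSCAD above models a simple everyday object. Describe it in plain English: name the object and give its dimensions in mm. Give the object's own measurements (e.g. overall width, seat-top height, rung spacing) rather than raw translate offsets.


A straight staircase of 8 solid steps. Each step is 908 mm wide (x), 243 mm deep (y, the going) and 176 mm tall (the rise). The first step rests on the floor; each subsequent step sits one going further in +y and one rise higher in +z, directly behind and above the previous step with no overlap.


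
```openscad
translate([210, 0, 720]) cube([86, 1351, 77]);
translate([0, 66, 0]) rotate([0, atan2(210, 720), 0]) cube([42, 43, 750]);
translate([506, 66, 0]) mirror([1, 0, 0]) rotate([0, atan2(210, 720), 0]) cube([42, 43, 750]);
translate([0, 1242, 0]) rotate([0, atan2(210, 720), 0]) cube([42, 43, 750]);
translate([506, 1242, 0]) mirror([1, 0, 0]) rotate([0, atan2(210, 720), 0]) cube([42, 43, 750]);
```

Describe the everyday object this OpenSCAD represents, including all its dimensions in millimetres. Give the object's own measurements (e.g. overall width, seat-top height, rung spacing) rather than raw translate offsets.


A sawhorse. A 86×1351×77 mm beam (x, y, z) sits on two A-frame leg pairs. Each pair is two raked legs of 42×43 mm section (43 mm along y) splaying symmetrically in x. Each leg rises 720 mm vertically over 210 mm of horizontal reach and is 750 mm long along its own axis. Every leg's outer bottom edge rests on the floor and its outer top edge meets a bottom edge of the beam — the left legs (tilting toward +x) meet the beam's −x bottom edge, the right legs (their mirror images, tilting toward −x) meet its +x bottom edge — so the leg tops tuck under the beam, the beam's underside is 720 mm above the floor, and the feet are 506 mm apart outside-to-outside with the beam centred between them. The two leg pairs are set in 66 mm from either end of the beam.


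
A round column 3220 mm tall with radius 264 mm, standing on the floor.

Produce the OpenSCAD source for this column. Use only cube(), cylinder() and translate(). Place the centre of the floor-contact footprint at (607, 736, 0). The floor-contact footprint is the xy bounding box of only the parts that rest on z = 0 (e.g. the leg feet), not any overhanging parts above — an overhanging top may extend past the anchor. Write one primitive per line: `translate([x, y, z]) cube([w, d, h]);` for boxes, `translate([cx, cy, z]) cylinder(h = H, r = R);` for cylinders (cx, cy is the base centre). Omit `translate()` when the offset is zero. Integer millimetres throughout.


translate([607, 736, 0]) cylinder(h = 3220, r = 264);


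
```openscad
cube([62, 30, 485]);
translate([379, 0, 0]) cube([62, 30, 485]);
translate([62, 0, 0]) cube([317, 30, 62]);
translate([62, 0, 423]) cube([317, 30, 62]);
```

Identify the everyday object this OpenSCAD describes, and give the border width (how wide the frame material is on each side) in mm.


A picture frame. The border width is 62 mm.

Four thin pieces enclosing a rectangular opening — a picture frame. The two full-height stiles are 485 mm tall; the top rail sits at z = 423 and is 62 mm tall, so the border above the opening is 485 − 423 = 62 mm, matching the stile x-width.


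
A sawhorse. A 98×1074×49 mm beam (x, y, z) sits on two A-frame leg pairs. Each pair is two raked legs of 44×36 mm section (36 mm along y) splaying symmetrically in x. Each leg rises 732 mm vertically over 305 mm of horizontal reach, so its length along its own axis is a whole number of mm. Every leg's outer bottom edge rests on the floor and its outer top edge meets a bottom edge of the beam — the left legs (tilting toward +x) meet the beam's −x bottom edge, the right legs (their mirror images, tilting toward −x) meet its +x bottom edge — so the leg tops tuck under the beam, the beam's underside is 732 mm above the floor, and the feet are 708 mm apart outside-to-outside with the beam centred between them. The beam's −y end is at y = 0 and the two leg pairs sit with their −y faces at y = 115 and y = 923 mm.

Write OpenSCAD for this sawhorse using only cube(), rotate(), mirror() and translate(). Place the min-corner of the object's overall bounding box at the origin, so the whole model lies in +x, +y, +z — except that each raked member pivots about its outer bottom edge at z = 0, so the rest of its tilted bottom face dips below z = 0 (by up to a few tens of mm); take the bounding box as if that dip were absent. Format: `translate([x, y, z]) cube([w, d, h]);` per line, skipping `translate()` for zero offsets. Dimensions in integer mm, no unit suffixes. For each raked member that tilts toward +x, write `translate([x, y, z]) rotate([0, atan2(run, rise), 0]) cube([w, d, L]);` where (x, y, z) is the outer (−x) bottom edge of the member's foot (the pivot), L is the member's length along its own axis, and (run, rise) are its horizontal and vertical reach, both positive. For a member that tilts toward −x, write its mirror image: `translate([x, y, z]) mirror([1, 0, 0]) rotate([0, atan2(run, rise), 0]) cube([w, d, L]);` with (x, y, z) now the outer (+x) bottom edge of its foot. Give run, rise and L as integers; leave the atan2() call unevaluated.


translate([305, 0, 732]) cube([98, 1074, 49]);
translate([0, 115, 0]) rotate([0, atan2(305, 732), 0]) cube([44, 36, 793]);
translate([708, 115, 0]) mirror([1, 0, 0]) rotate([0, atan2(305, 732), 0]) cube([44, 36, 793]);
translate([0, 923, 0]) rotate([0, atan2(305, 732), 0]) cube([44, 36, 793]);
translate([708, 923, 0]) mirror([1, 0, 0]) rotate([0, atan2(305, 732), 0]) cube([44, 36, 793]);


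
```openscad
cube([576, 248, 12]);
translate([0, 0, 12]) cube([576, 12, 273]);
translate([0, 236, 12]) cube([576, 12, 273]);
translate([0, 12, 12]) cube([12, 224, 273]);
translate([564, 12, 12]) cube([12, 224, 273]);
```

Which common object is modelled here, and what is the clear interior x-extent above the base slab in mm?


An open box. The internal width is 552 mm.

A 576×248 base slab with four walls standing on it — an open box. The base is 576 mm wide and the walls are 12 mm thick, so the internal width is 576 − 2 × 12 = 552 mm.


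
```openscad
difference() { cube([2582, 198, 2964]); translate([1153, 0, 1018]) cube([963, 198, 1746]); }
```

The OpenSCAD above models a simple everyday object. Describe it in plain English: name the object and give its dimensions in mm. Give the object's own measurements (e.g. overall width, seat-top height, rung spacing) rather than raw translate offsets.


A wall 2582 mm long (x), 198 mm thick (y), 2964 mm tall, with a rectangular window opening cut through it. The opening is 963 mm wide and 1746 mm tall; its sill is at z = 1018 mm and its near (−x) edge is 1153 mm from the wall's −x end. The opening passes through the full wall thickness.


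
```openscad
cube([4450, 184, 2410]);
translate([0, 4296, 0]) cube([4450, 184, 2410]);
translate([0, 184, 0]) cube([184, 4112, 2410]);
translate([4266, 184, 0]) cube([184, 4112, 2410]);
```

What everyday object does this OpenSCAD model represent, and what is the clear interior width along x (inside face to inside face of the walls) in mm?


A house (or room) frame. The interior width is 4082 mm.

Four 2410 mm walls enclosing a rectangle with no floor or roof — a room or house frame. Outside width is 4450 mm and wall thickness is 184 mm, so the interior width is 4450 − 2 × 184 = 4082 mm.


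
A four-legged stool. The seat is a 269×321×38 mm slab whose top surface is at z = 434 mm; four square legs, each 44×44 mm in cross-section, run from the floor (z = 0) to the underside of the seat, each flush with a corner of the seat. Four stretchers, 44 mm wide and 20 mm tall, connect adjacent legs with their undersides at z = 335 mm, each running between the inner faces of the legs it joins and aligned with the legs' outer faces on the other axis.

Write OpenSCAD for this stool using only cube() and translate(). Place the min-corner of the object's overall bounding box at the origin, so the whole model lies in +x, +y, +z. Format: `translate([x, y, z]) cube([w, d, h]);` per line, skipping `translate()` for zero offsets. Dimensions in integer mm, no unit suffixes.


translate([0, 0, 396]) cube([269, 321, 38]);
cube([44, 44, 396]);
translate([225, 0, 0]) cube([44, 44, 396]);
translate([0, 277, 0]) cube([44, 44, 396]);
translate([225, 277, 0]) cube([44, 44, 396]);
translate([44, 0, 335]) cube([181, 44, 20]);
translate([44, 277, 335]) cube([181, 44, 20]);
translate([0, 44, 335]) cube([44, 233, 20]);
translate([225, 44, 335]) cube([44, 233, 20]);


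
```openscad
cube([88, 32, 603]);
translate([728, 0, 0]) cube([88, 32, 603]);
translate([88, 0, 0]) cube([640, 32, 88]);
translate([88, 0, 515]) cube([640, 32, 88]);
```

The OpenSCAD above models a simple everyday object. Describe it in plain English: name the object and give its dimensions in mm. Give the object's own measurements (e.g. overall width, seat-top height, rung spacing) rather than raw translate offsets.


A rectangular picture frame lying in the x–z plane (depth along y). The opening is 640 mm wide (x) by 427 mm tall (z), surrounded by a border 88 mm wide on all four sides. The frame is 32 mm deep and is made of two full-height vertical stiles with two horizontal rails fitted between them.


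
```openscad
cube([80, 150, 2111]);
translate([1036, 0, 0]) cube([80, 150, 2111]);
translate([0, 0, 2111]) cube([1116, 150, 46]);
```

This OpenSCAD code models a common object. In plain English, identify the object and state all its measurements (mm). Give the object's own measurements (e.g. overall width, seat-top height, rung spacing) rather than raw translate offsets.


A door frame. The clear opening is 956 mm wide and 2111 mm high. Two 80 mm wide jambs, 150 mm deep, stand either side of the opening from the floor to the top of the opening. A 46 mm thick head sits across the top of both jambs, spanning the full outside width of the frame.


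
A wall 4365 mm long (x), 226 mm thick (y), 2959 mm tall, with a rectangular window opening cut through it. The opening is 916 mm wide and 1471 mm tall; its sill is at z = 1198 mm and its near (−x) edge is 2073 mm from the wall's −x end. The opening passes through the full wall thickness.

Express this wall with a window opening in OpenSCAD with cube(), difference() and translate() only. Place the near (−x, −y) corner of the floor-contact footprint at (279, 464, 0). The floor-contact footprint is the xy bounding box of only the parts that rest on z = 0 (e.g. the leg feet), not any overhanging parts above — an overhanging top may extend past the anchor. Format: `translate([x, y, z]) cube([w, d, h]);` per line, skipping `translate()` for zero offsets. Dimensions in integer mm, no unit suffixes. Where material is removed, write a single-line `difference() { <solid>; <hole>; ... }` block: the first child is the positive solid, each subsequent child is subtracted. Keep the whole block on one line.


difference() { translate([279, 464, 0]) cube([4365, 226, 2959]); translate([2352, 464, 1198]) cube([916, 226, 1471]); }


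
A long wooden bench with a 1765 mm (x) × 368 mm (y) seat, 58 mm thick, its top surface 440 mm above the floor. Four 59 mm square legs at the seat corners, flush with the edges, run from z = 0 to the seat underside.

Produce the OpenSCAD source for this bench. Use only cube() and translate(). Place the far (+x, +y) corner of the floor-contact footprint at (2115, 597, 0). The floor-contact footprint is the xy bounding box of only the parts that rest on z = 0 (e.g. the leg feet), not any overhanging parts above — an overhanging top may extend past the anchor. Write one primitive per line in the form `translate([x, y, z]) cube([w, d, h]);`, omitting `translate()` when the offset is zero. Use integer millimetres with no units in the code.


translate([350, 229, 382]) cube([1765, 368, 58]);
translate([350, 229, 0]) cube([59, 59, 382]);
translate([350, 538, 0]) cube([59, 59, 382]);
translate([2056, 229, 0]) cube([59, 59, 382]);
translate([2056, 538, 0]) cube([59, 59, 382]);


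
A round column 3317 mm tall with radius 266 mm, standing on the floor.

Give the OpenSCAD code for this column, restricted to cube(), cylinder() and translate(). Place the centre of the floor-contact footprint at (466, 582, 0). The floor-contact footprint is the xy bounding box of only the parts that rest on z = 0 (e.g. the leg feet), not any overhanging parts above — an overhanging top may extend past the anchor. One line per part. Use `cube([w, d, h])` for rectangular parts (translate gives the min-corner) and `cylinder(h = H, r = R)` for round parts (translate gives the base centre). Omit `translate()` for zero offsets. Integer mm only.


translate([466, 582, 0]) cylinder(h = 3317, r = 266);


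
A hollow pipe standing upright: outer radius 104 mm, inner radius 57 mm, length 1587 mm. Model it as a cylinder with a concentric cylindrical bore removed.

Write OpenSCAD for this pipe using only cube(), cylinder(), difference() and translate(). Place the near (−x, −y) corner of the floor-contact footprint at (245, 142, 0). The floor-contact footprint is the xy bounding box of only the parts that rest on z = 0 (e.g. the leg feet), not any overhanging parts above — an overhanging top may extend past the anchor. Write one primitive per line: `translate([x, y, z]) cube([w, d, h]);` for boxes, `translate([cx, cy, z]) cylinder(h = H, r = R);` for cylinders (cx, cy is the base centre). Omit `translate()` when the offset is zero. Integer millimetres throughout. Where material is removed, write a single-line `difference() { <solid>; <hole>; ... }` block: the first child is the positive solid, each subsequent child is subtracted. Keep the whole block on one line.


difference() { translate([349, 246, 0]) cylinder(h = 1587, r = 104); translate([349, 246, 0]) cylinder(h = 1587, r = 57); }


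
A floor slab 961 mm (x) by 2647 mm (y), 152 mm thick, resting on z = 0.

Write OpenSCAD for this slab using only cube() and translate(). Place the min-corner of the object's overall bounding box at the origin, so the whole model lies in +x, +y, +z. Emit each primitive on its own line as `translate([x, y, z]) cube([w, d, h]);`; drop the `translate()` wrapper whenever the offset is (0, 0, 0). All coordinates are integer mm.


cube([961, 2647, 152]);


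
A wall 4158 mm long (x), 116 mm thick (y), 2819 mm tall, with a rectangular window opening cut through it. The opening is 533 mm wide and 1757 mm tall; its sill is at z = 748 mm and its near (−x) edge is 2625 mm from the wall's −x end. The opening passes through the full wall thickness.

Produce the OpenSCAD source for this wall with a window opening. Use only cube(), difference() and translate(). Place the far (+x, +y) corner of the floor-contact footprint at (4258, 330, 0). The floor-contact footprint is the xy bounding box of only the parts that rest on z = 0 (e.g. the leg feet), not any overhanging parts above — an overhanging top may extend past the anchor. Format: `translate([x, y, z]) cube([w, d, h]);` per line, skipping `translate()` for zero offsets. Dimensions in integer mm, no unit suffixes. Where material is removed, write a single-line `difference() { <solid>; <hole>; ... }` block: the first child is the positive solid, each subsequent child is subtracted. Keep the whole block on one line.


difference() { translate([100, 214, 0]) cube([4158, 116, 2819]); translate([2725, 214, 748]) cube([533, 116, 1757]); }


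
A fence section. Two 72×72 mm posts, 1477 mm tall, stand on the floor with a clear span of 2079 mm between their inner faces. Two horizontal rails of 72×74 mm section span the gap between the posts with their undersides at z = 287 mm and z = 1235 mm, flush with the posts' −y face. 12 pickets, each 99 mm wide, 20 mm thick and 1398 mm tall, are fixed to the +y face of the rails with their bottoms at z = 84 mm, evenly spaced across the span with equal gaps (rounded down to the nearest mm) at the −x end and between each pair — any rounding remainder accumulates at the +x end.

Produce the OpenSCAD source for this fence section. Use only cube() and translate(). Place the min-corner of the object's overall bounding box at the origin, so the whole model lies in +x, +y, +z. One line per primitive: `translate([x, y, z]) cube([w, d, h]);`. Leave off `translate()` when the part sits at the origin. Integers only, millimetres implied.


cube([72, 72, 1477]);
translate([2151, 0, 0]) cube([72, 72, 1477]);
translate([72, 0, 287]) cube([2079, 72, 74]);
translate([72, 0, 1235]) cube([2079, 72, 74]);
translate([140, 72, 84]) cube([99, 20, 1398]);
translate([307, 72, 84]) cube([99, 20, 1398]);
translate([474, 72, 84]) cube([99, 20, 1398]);
translate([641, 72, 84]) cube([99, 20, 1398]);
translate([808, 72, 84]) cube([99, 20, 1398]);
translate([975, 72, 84]) cube([99, 20, 1398]);
translate([1142, 72, 84]) cube([99, 20, 1398]);
translate([1309, 72, 84]) cube([99, 20, 1398]);
translate([1476, 72, 84]) cube([99, 20, 1398]);
translate([1643, 72, 84]) cube([99, 20, 1398]);
translate([1810, 72, 84]) cube([99, 20, 1398]);
translate([1977, 72, 84]) cube([99, 20, 1398]);
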